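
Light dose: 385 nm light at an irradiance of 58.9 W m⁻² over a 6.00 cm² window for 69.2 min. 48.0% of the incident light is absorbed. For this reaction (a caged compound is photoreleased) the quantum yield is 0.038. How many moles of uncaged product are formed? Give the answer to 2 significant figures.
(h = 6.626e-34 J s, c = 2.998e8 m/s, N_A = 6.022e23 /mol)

Photon energy at 385 nm: hc/λ = (6.626e-34)(2.998e8)/(385e-9) = 5.160e-19 J.
Energy delivered: (58.9 W m⁻²)(6.00e-4 m²)(4152 s) = 146.7 J.
Photons incident: 146.7 / 5.160e-19 = 2.843e20, i.e. 2.843e20/6.022e23 = 4.721e-4 mol.
Photons absorbed: 0.480 × 4.721e-4 = 2.266e-4 mol.
Product: Φ × n_abs = 0.038 × 2.266e-4 = 8.611e-6 mol.

8.6e-6 mol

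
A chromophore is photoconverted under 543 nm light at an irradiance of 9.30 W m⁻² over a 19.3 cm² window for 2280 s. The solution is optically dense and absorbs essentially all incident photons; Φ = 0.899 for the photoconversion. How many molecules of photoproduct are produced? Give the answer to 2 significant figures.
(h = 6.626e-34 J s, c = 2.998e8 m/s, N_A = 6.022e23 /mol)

Photon energy at 543 nm: hc/λ = (6.626e-34)(2.998e8)/(543e-9) = 3.658e-19 J.
Energy delivered: (9.30 W m⁻²)(19.3e-4 m²)(2280 s) = 40.92 J.
Photons incident: 40.92 / 3.658e-19 = 1.119e20, i.e. 1.119e20/6.022e23 = 1.858e-4 mol.
Product: Φ × n_abs = 0.899 × 1.858e-4 = 1.670e-4 mol.
As a count: 1.670e-4 × 6.022e23 = 1.0e20.

1.0e20 molecules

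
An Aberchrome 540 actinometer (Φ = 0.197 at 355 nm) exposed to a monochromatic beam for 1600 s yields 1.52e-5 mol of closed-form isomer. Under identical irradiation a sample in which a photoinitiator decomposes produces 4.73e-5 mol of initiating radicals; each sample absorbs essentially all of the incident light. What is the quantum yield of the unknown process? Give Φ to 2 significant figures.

Photons absorbed by the actinometer: 1.52e-5 / 0.197 = 7.716e-5 mol.
Φ(unknown) = 4.73e-5 / 7.716e-5 = 0.61.

Φ = 0.61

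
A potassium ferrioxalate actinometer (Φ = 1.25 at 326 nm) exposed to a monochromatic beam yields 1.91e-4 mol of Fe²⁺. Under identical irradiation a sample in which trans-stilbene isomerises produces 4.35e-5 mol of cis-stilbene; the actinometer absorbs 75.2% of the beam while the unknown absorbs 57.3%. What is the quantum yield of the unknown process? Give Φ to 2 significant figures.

Photons absorbed by the actinometer: 1.91e-4 / 1.25 = 1.528e-4 mol.
Incident flux: 1.528e-4 / 0.752 = 2.032e-4 einstein.
Absorbed by unknown: 0.573 × 2.032e-4 = 1.164e-4 mol.
Φ(unknown) = 4.35e-5 / 1.164e-4 = 0.37.

Φ = 0.37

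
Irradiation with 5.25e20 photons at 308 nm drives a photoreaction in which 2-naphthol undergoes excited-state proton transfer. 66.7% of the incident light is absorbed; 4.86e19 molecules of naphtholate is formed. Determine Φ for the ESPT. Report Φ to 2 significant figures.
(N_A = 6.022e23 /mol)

Product: 4.86e19 / 6.022e23 = 8.070e-5 mol.
Moles of photons: 5.25e20 / 6.022e23 = 8.718e-4 mol.
Photons absorbed: 0.667 × 8.718e-4 = 5.815e-4 mol.
Φ = 8.070e-5 mol / 5.815e-4 mol photons = 0.14.

Φ = 0.14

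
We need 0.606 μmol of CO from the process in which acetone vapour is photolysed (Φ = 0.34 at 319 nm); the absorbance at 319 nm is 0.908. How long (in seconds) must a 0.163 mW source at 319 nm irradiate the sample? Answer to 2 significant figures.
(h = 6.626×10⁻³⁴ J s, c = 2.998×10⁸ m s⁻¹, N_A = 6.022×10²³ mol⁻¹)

t ≈ 4700 s

Product: 0.606 μmol = 6.06×10⁻⁷ mol.
Photons that must be absorbed: 6.06×10⁻⁷ / 0.34 = 1.782×10⁻⁶ mol.
Fraction absorbed: 1 − 10^(−0.908) = 0.8764.
Incident photons needed: 1.782×10⁻⁶ / 0.8764 = 2.033×10⁻⁶ mol.
Photon energy: hc/λ = 6.227×10⁻¹⁹ J; per mole, 3.750×10⁵ J mol⁻¹.
Energy required: 2.033×10⁻⁶ × 3.750×10⁵ = 0.7624 J.
Time: 0.7624 J / 0.000163 W = 4700 s.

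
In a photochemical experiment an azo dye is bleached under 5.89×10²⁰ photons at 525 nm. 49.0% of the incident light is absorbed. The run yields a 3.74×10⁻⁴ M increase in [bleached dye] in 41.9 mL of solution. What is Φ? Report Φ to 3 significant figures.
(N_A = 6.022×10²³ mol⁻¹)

Φ = 0.0327

Product: (3.74×10⁻⁴ M)(0.0419 L) = 1.567×10⁻⁵ mol.
Moles of photons: 5.89×10²⁰ / 6.022×10²³ = 9.781×10⁻⁴ mol.
Photons absorbed: 0.490 × 9.781×10⁻⁴ = 4.793×10⁻⁴ mol.
Φ = 1.567×10⁻⁵ mol / 4.793×10⁻⁴ mol photons = 0.0327.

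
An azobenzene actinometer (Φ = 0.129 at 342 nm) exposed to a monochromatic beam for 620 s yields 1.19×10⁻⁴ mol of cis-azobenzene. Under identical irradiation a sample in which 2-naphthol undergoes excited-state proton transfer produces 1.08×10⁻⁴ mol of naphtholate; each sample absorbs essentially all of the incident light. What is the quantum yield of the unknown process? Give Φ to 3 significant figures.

Φ = 0.117

Photons absorbed by the actinometer: 1.19×10⁻⁴ / 0.129 = 9.225×10⁻⁴ mol.
Φ(unknown) = 1.08×10⁻⁴ / 9.225×10⁻⁴ = 0.117.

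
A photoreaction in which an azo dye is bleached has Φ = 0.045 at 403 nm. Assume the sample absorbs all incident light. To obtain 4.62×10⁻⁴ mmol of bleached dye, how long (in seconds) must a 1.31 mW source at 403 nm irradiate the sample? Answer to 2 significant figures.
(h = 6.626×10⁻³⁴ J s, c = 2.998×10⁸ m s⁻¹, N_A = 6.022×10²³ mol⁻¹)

t ≈ 2300 s

Product: 4.62×10⁻⁴ mmol = 4.62×10⁻⁷ mol.
Photons that must be absorbed: 4.62×10⁻⁷ / 0.045 = 1.027×10⁻⁵ mol.
Photon energy: hc/λ = 4.929×10⁻¹⁹ J; per mole, 2.968×10⁵ J mol⁻¹.
Energy required: 1.027×10⁻⁵ × 2.968×10⁵ = 3.048 J.
Time: 3.048 J / 0.00131 W = 2300 s.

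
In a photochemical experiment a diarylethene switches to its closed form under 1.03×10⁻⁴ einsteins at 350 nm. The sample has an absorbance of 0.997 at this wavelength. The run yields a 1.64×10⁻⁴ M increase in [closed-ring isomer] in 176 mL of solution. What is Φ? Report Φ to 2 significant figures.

Product: (1.64×10⁻⁴ M)(0.176 L) = 2.886×10⁻⁵ mol.
Fraction absorbed: 1 − 10^(−0.997) = 0.8993.
Photons absorbed: 0.8993 × 1.03×10⁻⁴ = 9.263×10⁻⁵ mol.
Φ = 2.886×10⁻⁵ mol / 9.263×10⁻⁵ mol photons = 0.31.

Φ = 0.31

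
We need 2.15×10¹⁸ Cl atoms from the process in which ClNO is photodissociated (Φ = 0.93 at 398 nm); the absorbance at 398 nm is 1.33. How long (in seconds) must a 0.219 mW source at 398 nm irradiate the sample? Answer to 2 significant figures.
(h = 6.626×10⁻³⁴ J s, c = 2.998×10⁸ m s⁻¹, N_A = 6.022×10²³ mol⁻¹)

t ≈ 5500 s

Product: 2.15×10¹⁸ / 6.022×10²³ = 3.570×10⁻⁶ mol.
Photons that must be absorbed: 3.570×10⁻⁶ / 0.93 = 3.839×10⁻⁶ mol.
Fraction absorbed: 1 − 10^(−1.33) = 0.9532.
Incident photons needed: 3.839×10⁻⁶ / 0.9532 = 4.027×10⁻⁶ mol.
Photon energy: hc/λ = 4.991×10⁻¹⁹ J; per mole, 3.006×10⁵ J mol⁻¹.
Energy required: 4.027×10⁻⁶ × 3.006×10⁵ = 1.211 J.
Time: 1.211 J / 0.000219 W = 5500 s.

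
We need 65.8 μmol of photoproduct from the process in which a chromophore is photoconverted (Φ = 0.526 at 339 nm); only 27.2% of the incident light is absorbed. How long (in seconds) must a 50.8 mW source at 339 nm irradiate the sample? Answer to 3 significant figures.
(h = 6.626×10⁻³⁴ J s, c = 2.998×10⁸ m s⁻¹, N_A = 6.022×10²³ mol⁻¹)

t ≈ 3190 s

Product: 65.8 μmol = 6.58×10⁻⁵ mol.
Photons that must be absorbed: 6.58×10⁻⁵ / 0.526 = 1.251×10⁻⁴ mol.
Incident photons needed: 1.251×10⁻⁴ / 0.272 = 4.599×10⁻⁴ mol.
Photon energy: hc/λ = 5.860×10⁻¹⁹ J; per mole, 3.529×10⁵ J mol⁻¹.
Energy required: 4.599×10⁻⁴ × 3.529×10⁵ = 162.3 J.
Time: 162.3 J / 0.0508 W = 3190 s.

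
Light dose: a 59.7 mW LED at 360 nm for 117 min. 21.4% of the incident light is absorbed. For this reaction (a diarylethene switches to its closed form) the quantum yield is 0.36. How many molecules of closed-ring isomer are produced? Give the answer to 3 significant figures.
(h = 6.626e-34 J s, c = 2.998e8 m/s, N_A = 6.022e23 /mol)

Photon energy at 360 nm: hc/λ = (6.626e-34)(2.998e8)/(360e-9) = 5.518e-19 J.
Energy delivered: (59.7 mW)(7020 s) = 419.1 J.
Photons incident: 419.1 / 5.518e-19 = 7.595e20, i.e. 7.595e20/6.022e23 = 0.001261 mol.
Photons absorbed: 0.214 × 0.001261 = 2.699e-4 mol.
Product: Φ × n_abs = 0.36 × 2.699e-4 = 9.716e-5 mol.
As a count: 9.716e-5 × 6.022e23 = 5.85e19.

5.85e19 molecules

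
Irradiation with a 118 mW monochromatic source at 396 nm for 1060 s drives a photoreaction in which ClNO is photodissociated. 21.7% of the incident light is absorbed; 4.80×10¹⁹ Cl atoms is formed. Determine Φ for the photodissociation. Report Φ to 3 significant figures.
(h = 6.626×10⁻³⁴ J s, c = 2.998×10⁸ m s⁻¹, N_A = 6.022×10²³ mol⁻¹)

Product: 4.80×10¹⁹ / 6.022×10²³ = 7.971×10⁻⁵ mol.
Photon energy at 396 nm: hc/λ = (6.626×10⁻³⁴)(2.998×10⁸)/(396×10⁻⁹) = 5.016×10⁻¹⁹ J.
Energy delivered: (118 mW)(1060 s) = 125.1 J.
Photons incident: 125.1 / 5.016×10⁻¹⁹ = 2.494×10²⁰, i.e. 2.494×10²⁰/6.022×10²³ = 4.141×10⁻⁴ mol.
Photons absorbed: 0.217 × 4.141×10⁻⁴ = 8.986×10⁻⁵ mol.
Φ = 7.971×10⁻⁵ mol / 8.986×10⁻⁵ mol photons = 0.887.

Φ = 0.887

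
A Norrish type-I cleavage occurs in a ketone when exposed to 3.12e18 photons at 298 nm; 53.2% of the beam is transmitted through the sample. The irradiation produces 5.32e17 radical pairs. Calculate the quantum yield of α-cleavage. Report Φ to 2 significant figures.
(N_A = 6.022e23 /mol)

Φ = 0.36

Product: 5.32e17 / 6.022e23 = 8.834e-7 mol.
Moles of photons: 3.12e18 / 6.022e23 = 5.181e-6 mol.
Fraction absorbed: 1 − 53.2/100 = 0.4680.
Photons absorbed: 0.4680 × 5.181e-6 = 2.425e-6 mol.
Φ = 8.834e-7 mol / 2.425e-6 mol photons = 0.36.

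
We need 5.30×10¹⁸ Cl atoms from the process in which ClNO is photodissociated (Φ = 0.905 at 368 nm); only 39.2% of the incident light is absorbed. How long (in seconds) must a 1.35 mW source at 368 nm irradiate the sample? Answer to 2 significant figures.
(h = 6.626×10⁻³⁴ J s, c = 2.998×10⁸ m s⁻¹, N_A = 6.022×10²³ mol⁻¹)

t ≈ 6000 s

Product: 5.30×10¹⁸ / 6.022×10²³ = 8.801×10⁻⁶ mol.
Photons that must be absorbed: 8.801×10⁻⁶ / 0.905 = 9.725×10⁻⁶ mol.
Incident photons needed: 9.725×10⁻⁶ / 0.392 = 2.481×10⁻⁵ mol.
Photon energy: hc/λ = 5.398×10⁻¹⁹ J; per mole, 3.251×10⁵ J mol⁻¹.
Energy required: 2.481×10⁻⁵ × 3.251×10⁵ = 8.066 J.
Time: 8.066 J / 0.00135 W = 6000 s.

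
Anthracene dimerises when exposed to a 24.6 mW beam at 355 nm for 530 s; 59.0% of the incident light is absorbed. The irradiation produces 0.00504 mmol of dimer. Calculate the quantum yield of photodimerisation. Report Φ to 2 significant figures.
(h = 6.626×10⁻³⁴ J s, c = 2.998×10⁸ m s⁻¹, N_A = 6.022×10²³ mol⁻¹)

Product: 0.00504 mmol = 5.04×10⁻⁶ mol.
Photon energy at 355 nm: hc/λ = (6.626×10⁻³⁴)(2.998×10⁸)/(355×10⁻⁹) = 5.596×10⁻¹⁹ J.
Energy delivered: (24.6 mW)(530 s) = 13.04 J.
Photons incident: 13.04 / 5.596×10⁻¹⁹ = 2.330×10¹⁹, i.e. 2.330×10¹⁹/6.022×10²³ = 3.869×10⁻⁵ mol.
Photons absorbed: 0.590 × 3.869×10⁻⁵ = 2.283×10⁻⁵ mol.
Φ = 5.04×10⁻⁶ mol / 2.283×10⁻⁵ mol photons = 0.22.

Φ = 0.22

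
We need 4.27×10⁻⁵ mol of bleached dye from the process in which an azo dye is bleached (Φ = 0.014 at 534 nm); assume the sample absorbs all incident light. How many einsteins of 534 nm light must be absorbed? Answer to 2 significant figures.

0.0031 einstein

Photons that must be absorbed: 4.27×10⁻⁵ / 0.014 = 0.003050 mol.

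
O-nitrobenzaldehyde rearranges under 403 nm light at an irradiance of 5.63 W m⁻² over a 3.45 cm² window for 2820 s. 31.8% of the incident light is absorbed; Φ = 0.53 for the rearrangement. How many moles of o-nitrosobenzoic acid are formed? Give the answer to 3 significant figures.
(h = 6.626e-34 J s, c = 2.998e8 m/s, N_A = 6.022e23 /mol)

3.11e-6 mol

Photon energy at 403 nm: hc/λ = (6.626e-34)(2.998e8)/(403e-9) = 4.929e-19 J.
Energy delivered: (5.63 W m⁻²)(3.45e-4 m²)(2820 s) = 5.477 J.
Photons incident: 5.477 / 4.929e-19 = 1.111e19, i.e. 1.111e19/6.022e23 = 1.845e-5 mol.
Photons absorbed: 0.318 × 1.845e-5 = 5.867e-6 mol.
Product: Φ × n_abs = 0.53 × 5.867e-6 = 3.110e-6 mol.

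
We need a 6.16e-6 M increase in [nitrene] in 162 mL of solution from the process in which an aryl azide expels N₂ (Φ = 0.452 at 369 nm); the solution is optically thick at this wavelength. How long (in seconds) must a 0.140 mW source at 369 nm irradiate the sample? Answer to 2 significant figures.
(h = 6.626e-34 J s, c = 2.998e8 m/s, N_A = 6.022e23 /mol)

t ≈ 5100 s

Product: (6.16e-6 M)(0.162 L) = 9.979e-7 mol.
Photons that must be absorbed: 9.979e-7 / 0.452 = 2.208e-6 mol.
Photon energy: hc/λ = 5.383e-19 J; per mole, 3.242e5 J mol⁻¹.
Energy required: 2.208e-6 × 3.242e5 = 0.7158 J.
Time: 0.7158 J / 0.00014 W = 5100 s.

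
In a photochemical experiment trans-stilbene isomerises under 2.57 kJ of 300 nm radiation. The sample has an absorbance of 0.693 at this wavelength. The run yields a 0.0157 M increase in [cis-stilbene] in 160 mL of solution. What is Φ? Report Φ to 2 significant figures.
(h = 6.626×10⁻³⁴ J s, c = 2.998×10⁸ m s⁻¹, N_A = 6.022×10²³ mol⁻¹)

Φ = 0.49

Product: (0.0157 M)(0.16 L) = 0.002512 mol.
Photon energy at 300 nm: hc/λ = (6.626×10⁻³⁴)(2.998×10⁸)/(300×10⁻⁹) = 6.622×10⁻¹⁹ J.
Incident energy: 2.57 kJ = 2570 J.
Photons incident: 2570 / 6.622×10⁻¹⁹ = 3.881×10²¹, i.e. 3.881×10²¹/6.022×10²³ = 0.006445 mol.
Fraction absorbed: 1 − 10^(−0.693) = 0.7972.
Photons absorbed: 0.7972 × 0.006445 = 0.005138 mol.
Φ = 0.002512 mol / 0.005138 mol photons = 0.49.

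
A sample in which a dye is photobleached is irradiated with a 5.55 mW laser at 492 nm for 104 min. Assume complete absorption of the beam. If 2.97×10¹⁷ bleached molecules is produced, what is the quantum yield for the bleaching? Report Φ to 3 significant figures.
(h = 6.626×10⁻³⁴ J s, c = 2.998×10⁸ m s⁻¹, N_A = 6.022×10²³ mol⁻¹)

Φ = 0.00346

Product: 2.97×10¹⁷ / 6.022×10²³ = 4.932×10⁻⁷ mol.
Photon energy at 492 nm: hc/λ = (6.626×10⁻³⁴)(2.998×10⁸)/(492×10⁻⁹) = 4.038×10⁻¹⁹ J.
Energy delivered: (5.55 mW)(6240 s) = 34.63 J.
Photons incident: 34.63 / 4.038×10⁻¹⁹ = 8.576×10¹⁹, i.e. 8.576×10¹⁹/6.022×10²³ = 1.424×10⁻⁴ mol.
Φ = 4.932×10⁻⁷ mol / 1.424×10⁻⁴ mol photons = 0.00346.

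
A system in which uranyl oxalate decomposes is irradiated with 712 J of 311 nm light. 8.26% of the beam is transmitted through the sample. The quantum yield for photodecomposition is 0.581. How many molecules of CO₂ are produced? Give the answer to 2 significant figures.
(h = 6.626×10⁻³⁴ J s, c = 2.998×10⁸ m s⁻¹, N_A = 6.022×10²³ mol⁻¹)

Photon energy at 311 nm: hc/λ = (6.626×10⁻³⁴)(2.998×10⁸)/(311×10⁻⁹) = 6.387×10⁻¹⁹ J.
Photons incident: 712 / 6.387×10⁻¹⁹ = 1.115×10²¹, i.e. 1.115×10²¹/6.022×10²³ = 0.001852 mol.
Fraction absorbed: 1 − 8.26/100 = 0.9174.
Photons absorbed: 0.9174 × 0.001852 = 0.001699 mol.
Product: Φ × n_abs = 0.581 × 0.001699 = 9.871×10⁻⁴ mol.
As a count: 9.871×10⁻⁴ × 6.022×10²³ = 5.9×10²⁰.

5.9×10²⁰ molecules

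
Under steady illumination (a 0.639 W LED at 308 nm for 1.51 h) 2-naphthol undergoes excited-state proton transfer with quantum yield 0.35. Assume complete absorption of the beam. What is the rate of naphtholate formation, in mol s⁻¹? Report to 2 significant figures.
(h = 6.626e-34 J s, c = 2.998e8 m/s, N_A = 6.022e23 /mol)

Photon energy at 308 nm: hc/λ = (6.626e-34)(2.998e8)/(308e-9) = 6.450e-19 J.
Energy delivered: (0.639 W)(5436 s) = 3474 J.
Photons incident: 3474 / 6.450e-19 = 5.386e21, i.e. 5.386e21/6.022e23 = 0.008944 mol.
Product formed: 0.35 × 0.008944 = 0.003130 mol.
Rate: 0.003130 / 5436 s = 5.8e-7 mol s⁻¹.

5.8e-7 mol s⁻¹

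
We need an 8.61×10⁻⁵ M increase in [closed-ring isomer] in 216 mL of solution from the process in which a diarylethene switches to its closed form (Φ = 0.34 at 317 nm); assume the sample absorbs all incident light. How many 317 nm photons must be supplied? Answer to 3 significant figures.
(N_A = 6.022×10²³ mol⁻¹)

3.29×10¹⁹ photons

Product: (8.61×10⁻⁵ M)(0.216 L) = 1.860×10⁻⁵ mol.
Photons that must be absorbed: 1.860×10⁻⁵ / 0.34 = 5.471×10⁻⁵ mol.
Photon count: 5.471×10⁻⁵ × 6.022×10²³ = 3.29×10¹⁹.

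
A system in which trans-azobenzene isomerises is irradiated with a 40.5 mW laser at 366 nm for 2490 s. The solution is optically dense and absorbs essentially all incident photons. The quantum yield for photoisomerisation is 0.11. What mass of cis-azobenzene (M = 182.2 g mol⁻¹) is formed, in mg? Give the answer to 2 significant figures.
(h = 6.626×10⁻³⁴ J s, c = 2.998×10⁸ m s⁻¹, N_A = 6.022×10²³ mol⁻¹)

Photon energy at 366 nm: hc/λ = (6.626×10⁻³⁴)(2.998×10⁸)/(366×10⁻⁹) = 5.428×10⁻¹⁹ J.
Energy delivered: (40.5 mW)(2490 s) = 100.8 J.
Photons incident: 100.8 / 5.428×10⁻¹⁹ = 1.857×10²⁰, i.e. 1.857×10²⁰/6.022×10²³ = 3.084×10⁻⁴ mol.
Product: Φ × n_abs = 0.11 × 3.084×10⁻⁴ = 3.392×10⁻⁵ mol.
Mass: 3.392×10⁻⁵ × 182.2 = 0.006180 g = 6.2 mg.

6.2 mg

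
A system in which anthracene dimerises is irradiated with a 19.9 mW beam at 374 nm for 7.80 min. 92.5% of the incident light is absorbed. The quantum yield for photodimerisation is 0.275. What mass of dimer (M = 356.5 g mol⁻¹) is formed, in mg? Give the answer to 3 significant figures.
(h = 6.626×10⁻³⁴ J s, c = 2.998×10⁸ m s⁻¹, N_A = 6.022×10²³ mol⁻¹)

Photon energy at 374 nm: hc/λ = (6.626×10⁻³⁴)(2.998×10⁸)/(374×10⁻⁹) = 5.311×10⁻¹⁹ J.
Energy delivered: (19.9 mW)(468 s) = 9.313 J.
Photons incident: 9.313 / 5.311×10⁻¹⁹ = 1.754×10¹⁹, i.e. 1.754×10¹⁹/6.022×10²³ = 2.913×10⁻⁵ mol.
Photons absorbed: 0.925 × 2.913×10⁻⁵ = 2.695×10⁻⁵ mol.
Product: Φ × n_abs = 0.275 × 2.695×10⁻⁵ = 7.411×10⁻⁶ mol.
Mass: 7.411×10⁻⁶ × 356.5 = 0.002642 g = 2.64 mg.

2.64 mg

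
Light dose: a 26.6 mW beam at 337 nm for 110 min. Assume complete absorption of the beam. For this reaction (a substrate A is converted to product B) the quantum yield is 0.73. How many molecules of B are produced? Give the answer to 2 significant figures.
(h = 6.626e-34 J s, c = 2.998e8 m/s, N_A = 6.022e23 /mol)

Photon energy at 337 nm: hc/λ = (6.626e-34)(2.998e8)/(337e-9) = 5.895e-19 J.
Energy delivered: (26.6 mW)(6600 s) = 175.6 J.
Photons incident: 175.6 / 5.895e-19 = 2.979e20, i.e. 2.979e20/6.022e23 = 4.947e-4 mol.
Product: Φ × n_abs = 0.73 × 4.947e-4 = 3.611e-4 mol.
As a count: 3.611e-4 × 6.022e23 = 2.2e20.

2.2e20 molecules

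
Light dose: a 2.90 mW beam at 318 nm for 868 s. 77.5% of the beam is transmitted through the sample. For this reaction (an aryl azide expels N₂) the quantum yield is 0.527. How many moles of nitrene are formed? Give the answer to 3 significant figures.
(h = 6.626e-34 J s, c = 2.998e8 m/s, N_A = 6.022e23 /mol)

Photon energy at 318 nm: hc/λ = (6.626e-34)(2.998e8)/(318e-9) = 6.247e-19 J.
Energy delivered: (2.90 mW)(868 s) = 2.517 J.
Photons incident: 2.517 / 6.247e-19 = 4.029e18, i.e. 4.029e18/6.022e23 = 6.690e-6 mol.
Fraction absorbed: 1 − 77.5/100 = 0.2250.
Photons absorbed: 0.2250 × 6.690e-6 = 1.505e-6 mol.
Product: Φ × n_abs = 0.527 × 1.505e-6 = 7.931e-7 mol.

7.93e-7 mol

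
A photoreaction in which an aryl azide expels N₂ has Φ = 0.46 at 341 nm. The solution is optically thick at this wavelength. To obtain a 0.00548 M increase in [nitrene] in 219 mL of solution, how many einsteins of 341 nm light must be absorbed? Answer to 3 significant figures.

0.00261 einstein

Product: (0.00548 M)(0.219 L) = 0.001200 mol.
Photons that must be absorbed: 0.001200 / 0.46 = 0.002609 mol.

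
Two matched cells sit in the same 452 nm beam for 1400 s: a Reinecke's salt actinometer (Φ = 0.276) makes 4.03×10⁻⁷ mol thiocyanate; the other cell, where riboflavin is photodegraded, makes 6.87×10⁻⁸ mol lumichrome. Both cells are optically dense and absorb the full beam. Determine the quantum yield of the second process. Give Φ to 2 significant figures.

Φ = 0.047

Photons absorbed by the actinometer: 4.03×10⁻⁷ / 0.276 = 1.460×10⁻⁶ mol.
Φ(unknown) = 6.87×10⁻⁸ / 1.460×10⁻⁶ = 0.047.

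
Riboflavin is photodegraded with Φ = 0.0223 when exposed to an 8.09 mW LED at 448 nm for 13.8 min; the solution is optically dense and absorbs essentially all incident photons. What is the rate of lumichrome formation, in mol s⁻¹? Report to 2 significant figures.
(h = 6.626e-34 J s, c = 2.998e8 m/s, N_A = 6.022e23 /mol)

Photon energy at 448 nm: hc/λ = (6.626e-34)(2.998e8)/(448e-9) = 4.434e-19 J.
Energy delivered: (8.09 mW)(828 s) = 6.699 J.
Photons incident: 6.699 / 4.434e-19 = 1.511e19, i.e. 1.511e19/6.022e23 = 2.509e-5 mol.
Product formed: 0.0223 × 2.509e-5 = 5.595e-7 mol.
Rate: 5.595e-7 / 828 s = 6.8e-10 mol s⁻¹.

6.8e-10 mol s⁻¹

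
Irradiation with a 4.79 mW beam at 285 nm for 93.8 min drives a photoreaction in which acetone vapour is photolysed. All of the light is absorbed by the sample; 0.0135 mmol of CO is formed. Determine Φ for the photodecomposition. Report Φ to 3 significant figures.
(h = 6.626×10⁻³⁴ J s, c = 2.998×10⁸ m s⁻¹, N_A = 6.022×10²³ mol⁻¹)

Φ = 0.210

Product: 0.0135 mmol = 1.35×10⁻⁵ mol.
Photon energy at 285 nm: hc/λ = (6.626×10⁻³⁴)(2.998×10⁸)/(285×10⁻⁹) = 6.970×10⁻¹⁹ J.
Energy delivered: (4.79 mW)(5628 s) = 26.96 J.
Photons incident: 26.96 / 6.970×10⁻¹⁹ = 3.868×10¹⁹, i.e. 3.868×10¹⁹/6.022×10²³ = 6.423×10⁻⁵ mol.
Φ = 1.35×10⁻⁵ mol / 6.423×10⁻⁵ mol photons = 0.210.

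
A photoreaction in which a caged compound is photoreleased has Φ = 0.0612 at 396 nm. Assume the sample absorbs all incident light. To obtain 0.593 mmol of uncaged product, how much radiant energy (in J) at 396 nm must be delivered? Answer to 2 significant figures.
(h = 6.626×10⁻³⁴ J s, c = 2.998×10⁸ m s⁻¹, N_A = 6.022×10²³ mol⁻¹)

2900 J

Product: 0.593 mmol = 5.93×10⁻⁴ mol.
Photons that must be absorbed: 5.93×10⁻⁴ / 0.0612 = 0.009690 mol.
Photon energy: hc/λ = 5.016×10⁻¹⁹ J; per mole, 3.021×10⁵ J mol⁻¹.
Energy required: 0.009690 × 3.021×10⁵ = 2900 J.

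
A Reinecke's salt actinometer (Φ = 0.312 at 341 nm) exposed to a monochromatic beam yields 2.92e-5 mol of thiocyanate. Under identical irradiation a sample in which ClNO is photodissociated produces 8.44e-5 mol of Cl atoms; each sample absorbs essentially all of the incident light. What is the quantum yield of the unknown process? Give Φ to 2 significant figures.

Φ = 0.90

Photons absorbed by the actinometer: 2.92e-5 / 0.312 = 9.359e-5 mol.
Φ(unknown) = 8.44e-5 / 9.359e-5 = 0.90.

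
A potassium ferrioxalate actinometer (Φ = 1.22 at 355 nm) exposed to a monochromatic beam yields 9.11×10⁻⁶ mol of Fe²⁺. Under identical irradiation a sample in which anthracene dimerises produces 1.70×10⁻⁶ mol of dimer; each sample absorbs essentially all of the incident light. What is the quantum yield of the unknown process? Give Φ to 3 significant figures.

Φ = 0.228

Photons absorbed by the actinometer: 9.11×10⁻⁶ / 1.22 = 7.467×10⁻⁶ mol.
Φ(unknown) = 1.70×10⁻⁶ / 7.467×10⁻⁶ = 0.228.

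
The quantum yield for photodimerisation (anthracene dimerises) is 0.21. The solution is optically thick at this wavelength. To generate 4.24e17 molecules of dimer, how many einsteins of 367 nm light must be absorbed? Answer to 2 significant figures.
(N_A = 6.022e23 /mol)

Product: 4.24e17 / 6.022e23 = 7.041e-7 mol.
Photons that must be absorbed: 7.041e-7 / 0.21 = 3.353e-6 mol.

3.4e-6 einstein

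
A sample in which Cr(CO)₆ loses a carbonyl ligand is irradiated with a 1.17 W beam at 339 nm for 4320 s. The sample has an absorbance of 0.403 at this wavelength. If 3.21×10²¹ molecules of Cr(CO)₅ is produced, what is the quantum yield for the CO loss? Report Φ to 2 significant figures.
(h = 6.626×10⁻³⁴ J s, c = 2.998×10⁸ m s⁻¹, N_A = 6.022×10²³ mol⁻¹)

Φ = 0.62

Product: 3.21×10²¹ / 6.022×10²³ = 0.005330 mol.
Photon energy at 339 nm: hc/λ = (6.626×10⁻³⁴)(2.998×10⁸)/(339×10⁻⁹) = 5.860×10⁻¹⁹ J.
Energy delivered: (1.17 W)(4320 s) = 5054 J.
Photons incident: 5054 / 5.860×10⁻¹⁹ = 8.625×10²¹, i.e. 8.625×10²¹/6.022×10²³ = 0.01432 mol.
Fraction absorbed: 1 − 10^(−0.403) = 0.6046.
Photons absorbed: 0.6046 × 0.01432 = 0.008658 mol.
Φ = 0.005330 mol / 0.008658 mol photons = 0.62.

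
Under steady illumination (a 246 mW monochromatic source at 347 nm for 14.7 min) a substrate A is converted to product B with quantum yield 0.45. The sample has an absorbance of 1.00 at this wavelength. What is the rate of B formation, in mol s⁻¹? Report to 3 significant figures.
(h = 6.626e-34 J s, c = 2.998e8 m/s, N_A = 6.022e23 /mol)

Photon energy at 347 nm: hc/λ = (6.626e-34)(2.998e8)/(347e-9) = 5.725e-19 J.
Energy delivered: (246 mW)(882 s) = 217.0 J.
Photons incident: 217.0 / 5.725e-19 = 3.790e20, i.e. 3.790e20/6.022e23 = 6.294e-4 mol.
Fraction absorbed: 1 − 10^(−1.00) = 0.9000.
Photons absorbed: 0.9000 × 6.294e-4 = 5.665e-4 mol.
Product formed: 0.45 × 5.665e-4 = 2.549e-4 mol.
Rate: 2.549e-4 / 882 s = 2.89e-7 mol s⁻¹.

2.89e-7 mol s⁻¹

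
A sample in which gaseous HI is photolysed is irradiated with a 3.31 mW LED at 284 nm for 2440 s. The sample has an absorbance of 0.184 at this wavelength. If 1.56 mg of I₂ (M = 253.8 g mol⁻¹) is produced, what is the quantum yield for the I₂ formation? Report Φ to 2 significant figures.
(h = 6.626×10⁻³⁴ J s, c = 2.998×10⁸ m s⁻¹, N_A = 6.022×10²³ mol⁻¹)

Φ = 0.93

Product: 1.56 mg / 253.8 g mol⁻¹ = 6.147×10⁻⁶ mol.
Photon energy at 284 nm: hc/λ = (6.626×10⁻³⁴)(2.998×10⁸)/(284×10⁻⁹) = 6.995×10⁻¹⁹ J.
Energy delivered: (3.31 mW)(2440 s) = 8.076 J.
Photons incident: 8.076 / 6.995×10⁻¹⁹ = 1.155×10¹⁹, i.e. 1.155×10¹⁹/6.022×10²³ = 1.918×10⁻⁵ mol.
Fraction absorbed: 1 − 10^(−0.184) = 0.3454.
Photons absorbed: 0.3454 × 1.918×10⁻⁵ = 6.625×10⁻⁶ mol.
Φ = 6.147×10⁻⁶ mol / 6.625×10⁻⁶ mol photons = 0.93.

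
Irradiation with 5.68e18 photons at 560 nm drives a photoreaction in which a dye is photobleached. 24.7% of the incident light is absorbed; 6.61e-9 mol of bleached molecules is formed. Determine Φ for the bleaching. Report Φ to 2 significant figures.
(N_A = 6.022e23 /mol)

Moles of photons: 5.68e18 / 6.022e23 = 9.432e-6 mol.
Photons absorbed: 0.247 × 9.432e-6 = 2.330e-6 mol.
Φ = 6.61e-9 mol / 2.330e-6 mol photons = 0.0028.

Φ = 0.0028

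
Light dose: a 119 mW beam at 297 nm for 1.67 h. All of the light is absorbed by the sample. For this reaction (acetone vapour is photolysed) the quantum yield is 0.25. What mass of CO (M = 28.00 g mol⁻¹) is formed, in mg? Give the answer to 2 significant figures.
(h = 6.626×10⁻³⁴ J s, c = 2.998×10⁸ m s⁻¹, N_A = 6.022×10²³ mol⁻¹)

Photon energy at 297 nm: hc/λ = (6.626×10⁻³⁴)(2.998×10⁸)/(297×10⁻⁹) = 6.688×10⁻¹⁹ J.
Energy delivered: (119 mW)(6012 s) = 715.4 J.
Photons incident: 715.4 / 6.688×10⁻¹⁹ = 1.070×10²¹, i.e. 1.070×10²¹/6.022×10²³ = 0.001777 mol.
Product: Φ × n_abs = 0.25 × 0.001777 = 4.443×10⁻⁴ mol.
Mass: 4.443×10⁻⁴ × 28.00 = 0.01244 g = 12 mg.

12 mg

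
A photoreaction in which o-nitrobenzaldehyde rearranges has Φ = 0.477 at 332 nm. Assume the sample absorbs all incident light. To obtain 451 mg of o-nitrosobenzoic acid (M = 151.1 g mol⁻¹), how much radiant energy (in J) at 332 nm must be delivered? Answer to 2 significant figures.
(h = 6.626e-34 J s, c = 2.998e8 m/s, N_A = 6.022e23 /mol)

2300 J

Product: 451 mg / 151.1 g mol⁻¹ = 0.002985 mol.
Photons that must be absorbed: 0.002985 / 0.477 = 0.006258 mol.
Photon energy: hc/λ = 5.983e-19 J; per mole, 3.603e5 J mol⁻¹.
Energy required: 0.006258 × 3.603e5 = 2300 J.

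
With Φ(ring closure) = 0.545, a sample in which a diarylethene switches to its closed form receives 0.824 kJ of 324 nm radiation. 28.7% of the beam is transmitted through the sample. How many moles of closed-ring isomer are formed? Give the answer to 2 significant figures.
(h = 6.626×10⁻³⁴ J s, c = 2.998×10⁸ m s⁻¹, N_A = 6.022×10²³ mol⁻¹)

8.7×10⁻⁴ mol

Photon energy at 324 nm: hc/λ = (6.626×10⁻³⁴)(2.998×10⁸)/(324×10⁻⁹) = 6.131×10⁻¹⁹ J.
Incident energy: 0.824 kJ = 824 J.
Photons incident: 824 / 6.131×10⁻¹⁹ = 1.344×10²¹, i.e. 1.344×10²¹/6.022×10²³ = 0.002232 mol.
Fraction absorbed: 1 − 28.7/100 = 0.7130.
Photons absorbed: 0.7130 × 0.002232 = 0.001591 mol.
Product: Φ × n_abs = 0.545 × 0.001591 = 8.671×10⁻⁴ mol.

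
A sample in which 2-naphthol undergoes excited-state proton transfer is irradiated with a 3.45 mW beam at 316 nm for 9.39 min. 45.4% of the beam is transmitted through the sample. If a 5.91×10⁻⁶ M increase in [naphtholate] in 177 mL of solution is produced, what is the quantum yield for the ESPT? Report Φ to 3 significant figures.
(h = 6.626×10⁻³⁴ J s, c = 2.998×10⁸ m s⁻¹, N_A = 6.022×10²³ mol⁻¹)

Product: (5.91×10⁻⁶ M)(0.177 L) = 1.046×10⁻⁶ mol.
Photon energy at 316 nm: hc/λ = (6.626×10⁻³⁴)(2.998×10⁸)/(316×10⁻⁹) = 6.286×10⁻¹⁹ J.
Energy delivered: (3.45 mW)(563.4 s) = 1.944 J.
Photons incident: 1.944 / 6.286×10⁻¹⁹ = 3.093×10¹⁸, i.e. 3.093×10¹⁸/6.022×10²³ = 5.136×10⁻⁶ mol.
Fraction absorbed: 1 − 45.4/100 = 0.5460.
Photons absorbed: 0.5460 × 5.136×10⁻⁶ = 2.804×10⁻⁶ mol.
Φ = 1.046×10⁻⁶ mol / 2.804×10⁻⁶ mol photons = 0.373.

Φ = 0.373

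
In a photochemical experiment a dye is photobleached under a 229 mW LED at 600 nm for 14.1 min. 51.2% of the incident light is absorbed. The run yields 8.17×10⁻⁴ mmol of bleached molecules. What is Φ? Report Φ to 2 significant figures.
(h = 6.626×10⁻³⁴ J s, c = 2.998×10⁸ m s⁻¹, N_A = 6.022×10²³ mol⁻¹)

Φ = 0.0016

Product: 8.17×10⁻⁴ mmol = 8.17×10⁻⁷ mol.
Photon energy at 600 nm: hc/λ = (6.626×10⁻³⁴)(2.998×10⁸)/(600×10⁻⁹) = 3.311×10⁻¹⁹ J.
Energy delivered: (229 mW)(846 s) = 193.7 J.
Photons incident: 193.7 / 3.311×10⁻¹⁹ = 5.850×10²⁰, i.e. 5.850×10²⁰/6.022×10²³ = 9.714×10⁻⁴ mol.
Photons absorbed: 0.512 × 9.714×10⁻⁴ = 4.974×10⁻⁴ mol.
Φ = 8.17×10⁻⁷ mol / 4.974×10⁻⁴ mol photons = 0.0016.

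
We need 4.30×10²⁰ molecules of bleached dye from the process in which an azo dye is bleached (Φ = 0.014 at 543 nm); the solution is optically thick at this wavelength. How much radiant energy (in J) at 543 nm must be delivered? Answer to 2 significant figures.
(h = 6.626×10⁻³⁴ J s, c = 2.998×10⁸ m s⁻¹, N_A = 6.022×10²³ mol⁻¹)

1.1×10⁴ J

Product: 4.30×10²⁰ / 6.022×10²³ = 7.140×10⁻⁴ mol.
Photons that must be absorbed: 7.140×10⁻⁴ / 0.014 = 0.05100 mol.
Photon energy: hc/λ = 3.658×10⁻¹⁹ J; per mole, 2.203×10⁵ J mol⁻¹.
Energy required: 0.05100 × 2.203×10⁵ = 1.1×10⁴ J.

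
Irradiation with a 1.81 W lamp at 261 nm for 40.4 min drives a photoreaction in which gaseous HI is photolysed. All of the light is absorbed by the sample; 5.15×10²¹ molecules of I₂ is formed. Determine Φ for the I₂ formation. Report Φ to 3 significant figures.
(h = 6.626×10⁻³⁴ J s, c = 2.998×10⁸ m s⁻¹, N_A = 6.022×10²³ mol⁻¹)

Φ = 0.893

Product: 5.15×10²¹ / 6.022×10²³ = 0.008552 mol.
Photon energy at 261 nm: hc/λ = (6.626×10⁻³⁴)(2.998×10⁸)/(261×10⁻⁹) = 7.611×10⁻¹⁹ J.
Energy delivered: (1.81 W)(2424 s) = 4387 J.
Photons incident: 4387 / 7.611×10⁻¹⁹ = 5.764×10²¹, i.e. 5.764×10²¹/6.022×10²³ = 0.009572 mol.
Φ = 0.008552 mol / 0.009572 mol photons = 0.893.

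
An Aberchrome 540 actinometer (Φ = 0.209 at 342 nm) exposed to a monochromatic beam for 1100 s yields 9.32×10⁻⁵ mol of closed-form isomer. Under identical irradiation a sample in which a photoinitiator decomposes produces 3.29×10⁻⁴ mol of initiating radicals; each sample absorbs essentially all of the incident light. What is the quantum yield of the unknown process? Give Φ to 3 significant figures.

Φ = 0.738

Photons absorbed by the actinometer: 9.32×10⁻⁵ / 0.209 = 4.459×10⁻⁴ mol.
Φ(unknown) = 3.29×10⁻⁴ / 4.459×10⁻⁴ = 0.738.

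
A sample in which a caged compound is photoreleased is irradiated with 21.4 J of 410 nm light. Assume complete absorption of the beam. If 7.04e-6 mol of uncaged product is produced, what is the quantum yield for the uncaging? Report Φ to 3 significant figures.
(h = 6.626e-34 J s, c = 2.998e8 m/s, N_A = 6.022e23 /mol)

Photon energy at 410 nm: hc/λ = (6.626e-34)(2.998e8)/(410e-9) = 4.845e-19 J.
Photons incident: 21.4 / 4.845e-19 = 4.417e19, i.e. 4.417e19/6.022e23 = 7.335e-5 mol.
Φ = 7.04e-6 mol / 7.335e-5 mol photons = 0.0960.

Φ = 0.0960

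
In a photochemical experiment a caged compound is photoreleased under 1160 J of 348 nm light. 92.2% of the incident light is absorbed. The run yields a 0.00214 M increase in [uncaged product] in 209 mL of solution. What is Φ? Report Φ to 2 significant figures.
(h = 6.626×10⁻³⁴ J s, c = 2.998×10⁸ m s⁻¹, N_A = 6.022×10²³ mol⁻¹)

Product: (0.00214 M)(0.209 L) = 4.473×10⁻⁴ mol.
Photon energy at 348 nm: hc/λ = (6.626×10⁻³⁴)(2.998×10⁸)/(348×10⁻⁹) = 5.708×10⁻¹⁹ J.
Photons incident: 1160 / 5.708×10⁻¹⁹ = 2.032×10²¹, i.e. 2.032×10²¹/6.022×10²³ = 0.003374 mol.
Photons absorbed: 0.922 × 0.003374 = 0.003111 mol.
Φ = 4.473×10⁻⁴ mol / 0.003111 mol photons = 0.14.

Φ = 0.14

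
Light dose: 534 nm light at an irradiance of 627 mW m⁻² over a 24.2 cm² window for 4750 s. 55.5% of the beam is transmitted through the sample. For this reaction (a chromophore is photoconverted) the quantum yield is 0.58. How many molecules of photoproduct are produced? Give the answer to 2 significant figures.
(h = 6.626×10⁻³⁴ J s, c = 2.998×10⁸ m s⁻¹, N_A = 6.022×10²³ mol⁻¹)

Photon energy at 534 nm: hc/λ = (6.626×10⁻³⁴)(2.998×10⁸)/(534×10⁻⁹) = 3.720×10⁻¹⁹ J.
Energy delivered: (627 mW m⁻²)(24.2×10⁻⁴ m²)(4750 s) = 7.207 J.
Photons incident: 7.207 / 3.720×10⁻¹⁹ = 1.937×10¹⁹, i.e. 1.937×10¹⁹/6.022×10²³ = 3.217×10⁻⁵ mol.
Fraction absorbed: 1 − 55.5/100 = 0.4450.
Photons absorbed: 0.4450 × 3.217×10⁻⁵ = 1.432×10⁻⁵ mol.
Product: Φ × n_abs = 0.58 × 1.432×10⁻⁵ = 8.306×10⁻⁶ mol.
As a count: 8.306×10⁻⁶ × 6.022×10²³ = 5.0×10¹⁸.

5.0×10¹⁸ molecules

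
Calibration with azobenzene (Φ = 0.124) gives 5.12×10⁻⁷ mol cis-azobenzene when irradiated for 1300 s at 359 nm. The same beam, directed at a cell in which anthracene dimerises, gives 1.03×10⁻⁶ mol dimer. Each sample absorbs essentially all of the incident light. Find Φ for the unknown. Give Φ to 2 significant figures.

Photons absorbed by the actinometer: 5.12×10⁻⁷ / 0.124 = 4.129×10⁻⁶ mol.
Φ(unknown) = 1.03×10⁻⁶ / 4.129×10⁻⁶ = 0.25.

Φ = 0.25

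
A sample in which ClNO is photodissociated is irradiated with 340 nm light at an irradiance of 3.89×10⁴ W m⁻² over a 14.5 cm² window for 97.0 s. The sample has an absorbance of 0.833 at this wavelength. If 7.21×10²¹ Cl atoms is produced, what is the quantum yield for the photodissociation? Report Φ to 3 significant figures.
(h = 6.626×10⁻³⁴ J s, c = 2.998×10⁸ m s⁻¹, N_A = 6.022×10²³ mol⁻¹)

Product: 7.21×10²¹ / 6.022×10²³ = 0.01197 mol.
Photon energy at 340 nm: hc/λ = (6.626×10⁻³⁴)(2.998×10⁸)/(340×10⁻⁹) = 5.843×10⁻¹⁹ J.
Energy delivered: (3.89×10⁴ W m⁻²)(14.5×10⁻⁴ m²)(97 s) = 5471 J.
Photons incident: 5471 / 5.843×10⁻¹⁹ = 9.363×10²¹, i.e. 9.363×10²¹/6.022×10²³ = 0.01555 mol.
Fraction absorbed: 1 − 10^(−0.833) = 0.8531.
Photons absorbed: 0.8531 × 0.01555 = 0.01327 mol.
Φ = 0.01197 mol / 0.01327 mol photons = 0.902.

Φ = 0.902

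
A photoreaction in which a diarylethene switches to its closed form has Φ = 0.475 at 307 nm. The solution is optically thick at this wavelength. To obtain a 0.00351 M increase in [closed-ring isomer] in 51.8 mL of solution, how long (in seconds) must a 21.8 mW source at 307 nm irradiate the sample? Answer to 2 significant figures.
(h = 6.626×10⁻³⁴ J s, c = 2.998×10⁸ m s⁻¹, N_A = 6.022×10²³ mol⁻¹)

t ≈ 6800 s

Product: (0.00351 M)(0.0518 L) = 1.818×10⁻⁴ mol.
Photons that must be absorbed: 1.818×10⁻⁴ / 0.475 = 3.827×10⁻⁴ mol.
Photon energy: hc/λ = 6.471×10⁻¹⁹ J; per mole, 3.897×10⁵ J mol⁻¹.
Energy required: 3.827×10⁻⁴ × 3.897×10⁵ = 149.1 J.
Time: 149.1 J / 0.0218 W = 6800 s.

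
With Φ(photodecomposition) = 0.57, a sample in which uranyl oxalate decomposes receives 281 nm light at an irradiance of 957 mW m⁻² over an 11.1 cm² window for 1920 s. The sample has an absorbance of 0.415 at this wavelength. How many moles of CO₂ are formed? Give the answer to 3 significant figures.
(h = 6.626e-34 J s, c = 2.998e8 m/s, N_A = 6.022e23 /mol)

1.68e-6 mol

Photon energy at 281 nm: hc/λ = (6.626e-34)(2.998e8)/(281e-9) = 7.069e-19 J.
Energy delivered: (957 mW m⁻²)(11.1e-4 m²)(1920 s) = 2.040 J.
Photons incident: 2.040 / 7.069e-19 = 2.886e18, i.e. 2.886e18/6.022e23 = 4.792e-6 mol.
Fraction absorbed: 1 − 10^(−0.415) = 0.6154.
Photons absorbed: 0.6154 × 4.792e-6 = 2.949e-6 mol.
Product: Φ × n_abs = 0.57 × 2.949e-6 = 1.681e-6 mol.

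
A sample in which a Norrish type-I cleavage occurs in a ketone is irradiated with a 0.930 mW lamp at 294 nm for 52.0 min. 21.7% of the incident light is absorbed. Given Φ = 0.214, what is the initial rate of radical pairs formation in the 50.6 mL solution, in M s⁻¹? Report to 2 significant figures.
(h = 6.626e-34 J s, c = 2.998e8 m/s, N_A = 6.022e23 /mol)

2.1e-9 M s⁻¹

Photon energy at 294 nm: hc/λ = (6.626e-34)(2.998e8)/(294e-9) = 6.757e-19 J.
Energy delivered: (0.930 mW)(3120 s) = 2.902 J.
Photons incident: 2.902 / 6.757e-19 = 4.295e18, i.e. 4.295e18/6.022e23 = 7.132e-6 mol.
Photons absorbed: 0.217 × 7.132e-6 = 1.548e-6 mol.
Product formed: 0.214 × 1.548e-6 = 3.313e-7 mol.
Rate: 3.313e-7 mol / (3120 s × 0.0506 L) = 2.1e-9 M s⁻¹.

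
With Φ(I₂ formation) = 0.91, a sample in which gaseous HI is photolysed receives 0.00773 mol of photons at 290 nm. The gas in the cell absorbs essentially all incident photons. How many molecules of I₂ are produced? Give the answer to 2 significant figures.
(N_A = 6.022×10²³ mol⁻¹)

4.2×10²¹ molecules

Product: Φ × n_abs = 0.91 × 0.00773 = 0.007034 mol.
As a count: 0.007034 × 6.022×10²³ = 4.2×10²¹.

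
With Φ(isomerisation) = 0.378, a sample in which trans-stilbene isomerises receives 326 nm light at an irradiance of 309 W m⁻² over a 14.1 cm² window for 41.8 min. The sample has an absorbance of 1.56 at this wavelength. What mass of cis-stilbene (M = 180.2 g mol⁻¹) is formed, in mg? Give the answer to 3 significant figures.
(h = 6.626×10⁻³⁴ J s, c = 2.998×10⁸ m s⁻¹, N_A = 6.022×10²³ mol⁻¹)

197 mg

Photon energy at 326 nm: hc/λ = (6.626×10⁻³⁴)(2.998×10⁸)/(326×10⁻⁹) = 6.093×10⁻¹⁹ J.
Energy delivered: (309 W m⁻²)(14.1×10⁻⁴ m²)(2508 s) = 1093 J.
Photons incident: 1093 / 6.093×10⁻¹⁹ = 1.794×10²¹, i.e. 1.794×10²¹/6.022×10²³ = 0.002979 mol.
Fraction absorbed: 1 − 10^(−1.56) = 0.9725.
Photons absorbed: 0.9725 × 0.002979 = 0.002897 mol.
Product: Φ × n_abs = 0.378 × 0.002897 = 0.001095 mol.
Mass: 0.001095 × 180.2 = 0.1973 g = 197 mg.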